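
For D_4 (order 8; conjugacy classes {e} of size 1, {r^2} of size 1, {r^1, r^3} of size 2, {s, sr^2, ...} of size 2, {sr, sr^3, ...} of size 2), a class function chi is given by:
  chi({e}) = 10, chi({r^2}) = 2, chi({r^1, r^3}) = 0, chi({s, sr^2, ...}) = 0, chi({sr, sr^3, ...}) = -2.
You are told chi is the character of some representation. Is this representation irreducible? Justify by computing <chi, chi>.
Not irreducible (reducible): <chi, chi> = 14 > 1.

Justification: <chi, chi> = (1/|G|) sum_C |C| * |chi(C)|^2 = (1/8)[1*|10|^2 + 1*|2|^2 + 2*|0|^2 + 2*|0|^2 + 2*|-2|^2]
  = (1/8)[(100) + (4) + (0) + (0) + (8)] = 112/8 = 14.
A character is irreducible iff <chi, chi> = 1, so this representation is reducible.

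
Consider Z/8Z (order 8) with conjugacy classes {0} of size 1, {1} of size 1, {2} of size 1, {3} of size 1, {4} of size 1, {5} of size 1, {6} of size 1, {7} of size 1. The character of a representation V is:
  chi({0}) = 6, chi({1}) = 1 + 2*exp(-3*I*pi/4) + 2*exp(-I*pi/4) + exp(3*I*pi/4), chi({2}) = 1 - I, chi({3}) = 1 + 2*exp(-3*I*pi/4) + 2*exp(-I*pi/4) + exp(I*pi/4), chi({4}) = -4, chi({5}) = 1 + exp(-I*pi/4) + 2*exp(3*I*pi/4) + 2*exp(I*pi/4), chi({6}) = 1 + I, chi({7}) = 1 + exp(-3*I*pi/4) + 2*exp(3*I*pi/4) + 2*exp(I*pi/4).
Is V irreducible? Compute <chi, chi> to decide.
Not irreducible (reducible): <chi, chi> = 10 > 1.

Reasoning: <chi, chi> = (1/|G|) sum_C |C| * |chi(C)|^2 = (1/8)[1*|6|^2 + 1*|1 + 2*exp(-3*I*pi/4) + 2*exp(-I*pi/4) + exp(3*I*pi/4)|^2 + 1*|1 - I|^2 + 1*|1 + 2*exp(-3*I*pi/4) + 2*exp(-I*pi/4) + exp(I*pi/4)|^2 + 1*|-4|^2 + 1*|1 + exp(-I*pi/4) + 2*exp(3*I*pi/4) + 2*exp(I*pi/4)|^2 + 1*|1 + I|^2 + 1*|1 + exp(-3*I*pi/4) + 2*exp(3*I*pi/4) + 2*exp(I*pi/4)|^2]
  = (1/8)[(36) + (6 + 3*exp(-3*I*pi/4) + 2*exp(-I*pi/4) + 2*exp(I*pi/4) + 3*exp(3*I*pi/4)) + (2) + (6 + 3*exp(-I*pi/4) + 2*exp(-3*I*pi/4) + 2*exp(3*I*pi/4) + 3*exp(I*pi/4)) + (16) + (6 + 3*exp(-I*pi/4) + 2*exp(-3*I*pi/4) + 2*exp(3*I*pi/4) + 3*exp(I*pi/4)) + (2) + (6 + 3*exp(-3*I*pi/4) + 2*exp(-I*pi/4) + 2*exp(I*pi/4) + 3*exp(3*I*pi/4))] = 80/8 = 10.
(Exp terms are combined using exp(i*s)*conj(exp(i*t)) = exp(i*(s-t)), and sums of them are collapsed using the identity that for every m > 1 the m distinct m-th roots of unity sum to 0, e.g. 1 + exp(2*I*pi/3) + exp(-2*I*pi/3) = 0.)
A character is irreducible iff <chi, chi> = 1, so this representation is reducible.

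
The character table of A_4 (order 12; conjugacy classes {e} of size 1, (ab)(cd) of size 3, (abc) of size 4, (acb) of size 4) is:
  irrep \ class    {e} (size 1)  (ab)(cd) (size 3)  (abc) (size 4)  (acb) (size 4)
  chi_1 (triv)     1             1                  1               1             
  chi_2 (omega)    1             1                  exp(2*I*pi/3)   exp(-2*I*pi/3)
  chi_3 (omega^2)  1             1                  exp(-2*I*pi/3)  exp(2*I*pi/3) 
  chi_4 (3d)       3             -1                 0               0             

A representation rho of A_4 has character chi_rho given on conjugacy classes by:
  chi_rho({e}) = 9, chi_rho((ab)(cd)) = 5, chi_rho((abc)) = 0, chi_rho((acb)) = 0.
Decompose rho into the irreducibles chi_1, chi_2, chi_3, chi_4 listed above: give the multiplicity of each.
Multiplicities: chi_1: 2, chi_2: 2, chi_3: 2, chi_4: 1.

Use <chi_rho, chi> = (1/|G|) sum_C |C| * chi_rho(C) * conj(chi(C)) with |G| = 12 for each irreducible chi in the table:
  <chi_rho, chi_1> = (1/12)[1*(9)*conj(1) + 3*(5)*conj(1) + 4*(0)*conj(1) + 4*(0)*conj(1)]
      = (1/12)[(9) + (15) + (0) + (0)] = 24/12 = 2
  <chi_rho, chi_2> = (1/12)[1*(9)*conj(1) + 3*(5)*conj(1) + 4*(0)*conj(exp(2*I*pi/3)) + 4*(0)*conj(exp(-2*I*pi/3))]
      = (1/12)[(9) + (15) + (0) + (0)] = 24/12 = 2
  <chi_rho, chi_3> = (1/12)[1*(9)*conj(1) + 3*(5)*conj(1) + 4*(0)*conj(exp(-2*I*pi/3)) + 4*(0)*conj(exp(2*I*pi/3))]
      = (1/12)[(9) + (15) + (0) + (0)] = 24/12 = 2
  <chi_rho, chi_4> = (1/12)[1*(9)*conj(3) + 3*(5)*conj(-1) + 4*(0)*conj(0) + 4*(0)*conj(0)]
      = (1/12)[(27) + (-15) + (0) + (0)] = 12/12 = 1
(Exp terms are combined using exp(i*s)*conj(exp(i*t)) = exp(i*(s-t)), and sums of them are collapsed using the identity that for every m > 1 the m distinct m-th roots of unity sum to 0, e.g. 1 + exp(2*I*pi/3) + exp(-2*I*pi/3) = 0.)
Dimension check: dim(rho) = sum (mult * dim) = 2*1 + 2*1 + 2*1 + 1*3 = 9 = chi_rho(e) = 9.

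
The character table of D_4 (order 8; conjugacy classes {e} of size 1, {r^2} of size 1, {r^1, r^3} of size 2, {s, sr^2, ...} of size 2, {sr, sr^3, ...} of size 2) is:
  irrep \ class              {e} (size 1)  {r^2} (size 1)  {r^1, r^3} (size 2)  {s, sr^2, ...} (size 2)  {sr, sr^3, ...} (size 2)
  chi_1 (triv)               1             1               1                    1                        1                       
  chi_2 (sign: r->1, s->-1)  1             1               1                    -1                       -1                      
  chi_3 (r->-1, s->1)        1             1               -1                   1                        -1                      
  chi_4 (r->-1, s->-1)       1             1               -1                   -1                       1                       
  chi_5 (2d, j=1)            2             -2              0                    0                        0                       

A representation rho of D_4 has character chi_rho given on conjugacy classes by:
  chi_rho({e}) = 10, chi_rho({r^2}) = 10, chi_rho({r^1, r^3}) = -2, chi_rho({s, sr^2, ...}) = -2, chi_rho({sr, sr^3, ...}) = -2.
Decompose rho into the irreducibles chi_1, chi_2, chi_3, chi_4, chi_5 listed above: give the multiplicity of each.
Multiplicities: chi_1: 1, chi_2: 3, chi_3: 3, chi_4: 3, chi_5: 0.

Solution. Use <chi_rho, chi> = (1/|G|) sum_C |C| * chi_rho(C) * conj(chi(C)) with |G| = 8 for each irreducible chi in the table:
  <chi_rho, chi_1> = (1/8)[1*(10)*conj(1) + 1*(10)*conj(1) + 2*(-2)*conj(1) + 2*(-2)*conj(1) + 2*(-2)*conj(1)]
      = (1/8)[(10) + (10) + (-4) + (-4) + (-4)] = 8/8 = 1
  <chi_rho, chi_2> = (1/8)[1*(10)*conj(1) + 1*(10)*conj(1) + 2*(-2)*conj(1) + 2*(-2)*conj(-1) + 2*(-2)*conj(-1)]
      = (1/8)[(10) + (10) + (-4) + (4) + (4)] = 24/8 = 3
  <chi_rho, chi_3> = (1/8)[1*(10)*conj(1) + 1*(10)*conj(1) + 2*(-2)*conj(-1) + 2*(-2)*conj(1) + 2*(-2)*conj(-1)]
      = (1/8)[(10) + (10) + (4) + (-4) + (4)] = 24/8 = 3
  <chi_rho, chi_4> = (1/8)[1*(10)*conj(1) + 1*(10)*conj(1) + 2*(-2)*conj(-1) + 2*(-2)*conj(-1) + 2*(-2)*conj(1)]
      = (1/8)[(10) + (10) + (4) + (4) + (-4)] = 24/8 = 3
  <chi_rho, chi_5> = (1/8)[1*(10)*conj(2) + 1*(10)*conj(-2) + 2*(-2)*conj(0) + 2*(-2)*conj(0) + 2*(-2)*conj(0)]
      = (1/8)[(20) + (-20) + (0) + (0) + (0)] = 0/8 = 0
Dimension check: dim(rho) = sum (mult * dim) = 1*1 + 3*1 + 3*1 + 3*1 + 0*2 = 10 = chi_rho(e) = 10.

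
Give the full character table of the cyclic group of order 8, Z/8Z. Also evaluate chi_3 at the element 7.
Character table of Z/8Z (irreps indexed chi_0,...,chi_7 with chi_k(m) = zeta_8^(k*m), zeta_8 = exp(2*pi*i/8)):
  irrep \ class  {0} (size 1)  {1} (size 1)    {2} (size 1)  {3} (size 1)    {4} (size 1)  {5} (size 1)    {6} (size 1)  {7} (size 1)  
  chi_0          1             1               1             1               1             1               1             1             
  chi_1          1             exp(I*pi/4)     I             exp(3*I*pi/4)   -1            exp(-3*I*pi/4)  -I            exp(-I*pi/4)  
  chi_2          1             I               -1            -I              1             I               -1            -I            
  chi_3          1             exp(3*I*pi/4)   -I            exp(I*pi/4)     -1            exp(-I*pi/4)    I             exp(-3*I*pi/4)
  chi_4          1             -1              1             -1              1             -1              1             -1            
  chi_5          1             exp(-3*I*pi/4)  I             exp(-I*pi/4)    -1            exp(I*pi/4)     -I            exp(3*I*pi/4) 
  chi_6          1             -I              -1            I               1             -I              -1            I             
  chi_7          1             exp(-I*pi/4)    -I            exp(-3*I*pi/4)  -1            exp(3*I*pi/4)   I             exp(I*pi/4)   

Spot check: chi_3(7) = zeta_8^(3*7) = zeta_8^21 = exp(-3*I*pi/4).

Z/8Z is abelian, so all 8 irreducible complex representations are 1-dimensional. They are given by chi_k(m) = zeta_8^(k*m) for k = 0,...,7. Row orthogonality: sum_m chi_k(m) conj(chi_l(m)) = 8 * [k = l].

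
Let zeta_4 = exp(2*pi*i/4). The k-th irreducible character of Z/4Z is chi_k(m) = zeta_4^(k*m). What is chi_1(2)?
chi_1(2) = zeta_4^2 = -1

Working: chi_1(2) = zeta_4^(1*2) = zeta_4^2. Since zeta_4^4 = 1, this equals zeta_4^2 = exp(2*pi*i*2/4) = -1.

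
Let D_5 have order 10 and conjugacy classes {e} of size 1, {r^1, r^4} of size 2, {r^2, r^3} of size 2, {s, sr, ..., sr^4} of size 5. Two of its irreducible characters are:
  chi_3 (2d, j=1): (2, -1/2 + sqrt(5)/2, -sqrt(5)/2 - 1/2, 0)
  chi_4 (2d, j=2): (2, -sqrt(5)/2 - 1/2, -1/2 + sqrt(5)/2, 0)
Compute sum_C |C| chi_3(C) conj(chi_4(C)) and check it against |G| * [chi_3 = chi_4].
Sum = 0; so <chi_3, chi_4> = 0 (distinct irreducibles are orthogonal).

Why: Compute term by term over conjugacy classes (|C| * chi_3(C) * conj(chi_4(C))):
  1*(2)*conj(2) + 2*(-1/2 + sqrt(5)/2)*conj(-sqrt(5)/2 - 1/2) + 2*(-sqrt(5)/2 - 1/2)*conj(-1/2 + sqrt(5)/2) + 5*(0)*conj(0)
  = (4) + (-2) + (-2) + (0)
  = 0.
Dividing by |G| = 10 gives 0/10 = 0, matching the row-orthogonality relation <chi_3, chi_4> = [chi_3 = chi_4].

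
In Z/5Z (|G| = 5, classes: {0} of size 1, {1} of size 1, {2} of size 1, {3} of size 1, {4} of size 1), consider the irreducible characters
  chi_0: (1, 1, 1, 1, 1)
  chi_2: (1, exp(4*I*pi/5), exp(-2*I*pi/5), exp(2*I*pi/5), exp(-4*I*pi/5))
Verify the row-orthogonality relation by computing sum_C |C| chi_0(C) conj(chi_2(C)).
Sum = 0; so <chi_0, chi_2> = 0 (distinct irreducibles are orthogonal).

Solution. Compute term by term over conjugacy classes (|C| * chi_0(C) * conj(chi_2(C))):
  1*(1)*conj(1) + 1*(1)*conj(exp(4*I*pi/5)) + 1*(1)*conj(exp(-2*I*pi/5)) + 1*(1)*conj(exp(2*I*pi/5)) + 1*(1)*conj(exp(-4*I*pi/5))
  = (1) + (exp(-4*I*pi/5)) + (exp(2*I*pi/5)) + (exp(-2*I*pi/5)) + (exp(4*I*pi/5))
  = 0.
(Exp terms are combined using exp(i*s)*conj(exp(i*t)) = exp(i*(s-t)), and sums of them are collapsed using the identity that for every m > 1 the m distinct m-th roots of unity sum to 0, e.g. 1 + exp(2*I*pi/3) + exp(-2*I*pi/3) = 0.)
Dividing by |G| = 5 gives 0/5 = 0, matching the row-orthogonality relation <chi_0, chi_2> = [chi_0 = chi_2].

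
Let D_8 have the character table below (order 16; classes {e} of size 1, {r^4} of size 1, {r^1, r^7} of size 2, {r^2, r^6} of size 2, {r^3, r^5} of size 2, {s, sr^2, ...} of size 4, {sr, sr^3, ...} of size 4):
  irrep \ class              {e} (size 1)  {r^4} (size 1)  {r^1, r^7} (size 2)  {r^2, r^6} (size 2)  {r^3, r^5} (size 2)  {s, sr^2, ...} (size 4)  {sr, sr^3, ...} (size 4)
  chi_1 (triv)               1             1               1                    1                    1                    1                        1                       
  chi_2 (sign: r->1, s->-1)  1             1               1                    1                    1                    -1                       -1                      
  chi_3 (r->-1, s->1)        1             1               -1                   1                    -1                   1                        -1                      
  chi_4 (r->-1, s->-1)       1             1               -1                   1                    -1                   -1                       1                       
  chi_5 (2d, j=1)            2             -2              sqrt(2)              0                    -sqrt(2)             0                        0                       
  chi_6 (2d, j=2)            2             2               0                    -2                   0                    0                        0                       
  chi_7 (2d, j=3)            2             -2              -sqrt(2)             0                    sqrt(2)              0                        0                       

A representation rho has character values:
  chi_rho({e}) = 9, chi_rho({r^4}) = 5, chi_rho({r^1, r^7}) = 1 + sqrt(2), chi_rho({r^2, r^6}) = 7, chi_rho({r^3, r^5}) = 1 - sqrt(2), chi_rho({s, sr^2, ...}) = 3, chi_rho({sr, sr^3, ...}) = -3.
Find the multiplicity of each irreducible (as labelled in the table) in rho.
Multiplicities: chi_1: 2, chi_2: 2, chi_3: 3, chi_4: 0, chi_5: 1, chi_6: 0, chi_7: 0.

Solution. Use <chi_rho, chi> = (1/|G|) sum_C |C| * chi_rho(C) * conj(chi(C)) with |G| = 16 for each irreducible chi in the table:
  <chi_rho, chi_1> = (1/16)[1*(9)*conj(1) + 1*(5)*conj(1) + 2*(1 + sqrt(2))*conj(1) + 2*(7)*conj(1) + 2*(1 - sqrt(2))*conj(1) + 4*(3)*conj(1) + 4*(-3)*conj(1)]
      = (1/16)[(9) + (5) + (2 + 2*sqrt(2)) + (14) + (2 - 2*sqrt(2)) + (12) + (-12)] = 32/16 = 2
  <chi_rho, chi_2> = (1/16)[1*(9)*conj(1) + 1*(5)*conj(1) + 2*(1 + sqrt(2))*conj(1) + 2*(7)*conj(1) + 2*(1 - sqrt(2))*conj(1) + 4*(3)*conj(-1) + 4*(-3)*conj(-1)]
      = (1/16)[(9) + (5) + (2 + 2*sqrt(2)) + (14) + (2 - 2*sqrt(2)) + (-12) + (12)] = 32/16 = 2
  <chi_rho, chi_3> = (1/16)[1*(9)*conj(1) + 1*(5)*conj(1) + 2*(1 + sqrt(2))*conj(-1) + 2*(7)*conj(1) + 2*(1 - sqrt(2))*conj(-1) + 4*(3)*conj(1) + 4*(-3)*conj(-1)]
      = (1/16)[(9) + (5) + (-2*sqrt(2) - 2) + (14) + (-2 + 2*sqrt(2)) + (12) + (12)] = 48/16 = 3
  <chi_rho, chi_4> = (1/16)[1*(9)*conj(1) + 1*(5)*conj(1) + 2*(1 + sqrt(2))*conj(-1) + 2*(7)*conj(1) + 2*(1 - sqrt(2))*conj(-1) + 4*(3)*conj(-1) + 4*(-3)*conj(1)]
      = (1/16)[(9) + (5) + (-2*sqrt(2) - 2) + (14) + (-2 + 2*sqrt(2)) + (-12) + (-12)] = 0/16 = 0
  <chi_rho, chi_5> = (1/16)[1*(9)*conj(2) + 1*(5)*conj(-2) + 2*(1 + sqrt(2))*conj(sqrt(2)) + 2*(7)*conj(0) + 2*(1 - sqrt(2))*conj(-sqrt(2)) + 4*(3)*conj(0) + 4*(-3)*conj(0)]
      = (1/16)[(18) + (-10) + (2*sqrt(2) + 4) + (0) + (4 - 2*sqrt(2)) + (0) + (0)] = 16/16 = 1
  <chi_rho, chi_6> = (1/16)[1*(9)*conj(2) + 1*(5)*conj(2) + 2*(1 + sqrt(2))*conj(0) + 2*(7)*conj(-2) + 2*(1 - sqrt(2))*conj(0) + 4*(3)*conj(0) + 4*(-3)*conj(0)]
      = (1/16)[(18) + (10) + (0) + (-28) + (0) + (0) + (0)] = 0/16 = 0
  <chi_rho, chi_7> = (1/16)[1*(9)*conj(2) + 1*(5)*conj(-2) + 2*(1 + sqrt(2))*conj(-sqrt(2)) + 2*(7)*conj(0) + 2*(1 - sqrt(2))*conj(sqrt(2)) + 4*(3)*conj(0) + 4*(-3)*conj(0)]
      = (1/16)[(18) + (-10) + (-4 - 2*sqrt(2)) + (0) + (-4 + 2*sqrt(2)) + (0) + (0)] = 0/16 = 0
Dimension check: dim(rho) = sum (mult * dim) = 2*1 + 2*1 + 3*1 + 0*1 + 1*2 + 0*2 + 0*2 = 9 = chi_rho(e) = 9.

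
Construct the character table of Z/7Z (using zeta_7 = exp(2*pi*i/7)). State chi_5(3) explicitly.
Character table of Z/7Z (irreps indexed chi_0,...,chi_6 with chi_k(m) = zeta_7^(k*m), zeta_7 = exp(2*pi*i/7)):
  irrep \ class  {0} (size 1)  {1} (size 1)    {2} (size 1)    {3} (size 1)    {4} (size 1)    {5} (size 1)    {6} (size 1)  
  chi_0          1             1               1               1               1               1               1             
  chi_1          1             exp(2*I*pi/7)   exp(4*I*pi/7)   exp(6*I*pi/7)   exp(-6*I*pi/7)  exp(-4*I*pi/7)  exp(-2*I*pi/7)
  chi_2          1             exp(4*I*pi/7)   exp(-6*I*pi/7)  exp(-2*I*pi/7)  exp(2*I*pi/7)   exp(6*I*pi/7)   exp(-4*I*pi/7)
  chi_3          1             exp(6*I*pi/7)   exp(-2*I*pi/7)  exp(4*I*pi/7)   exp(-4*I*pi/7)  exp(2*I*pi/7)   exp(-6*I*pi/7)
  chi_4          1             exp(-6*I*pi/7)  exp(2*I*pi/7)   exp(-4*I*pi/7)  exp(4*I*pi/7)   exp(-2*I*pi/7)  exp(6*I*pi/7) 
  chi_5          1             exp(-4*I*pi/7)  exp(6*I*pi/7)   exp(2*I*pi/7)   exp(-2*I*pi/7)  exp(-6*I*pi/7)  exp(4*I*pi/7) 
  chi_6          1             exp(-2*I*pi/7)  exp(-4*I*pi/7)  exp(-6*I*pi/7)  exp(6*I*pi/7)   exp(4*I*pi/7)   exp(2*I*pi/7) 

Spot check: chi_5(3) = zeta_7^(5*3) = zeta_7^15 = exp(2*I*pi/7).

Why: Z/7Z is abelian, so all 7 irreducible complex representations are 1-dimensional. They are given by chi_k(m) = zeta_7^(k*m) for k = 0,...,6. Row orthogonality: sum_m chi_k(m) conj(chi_l(m)) = 7 * [k = l].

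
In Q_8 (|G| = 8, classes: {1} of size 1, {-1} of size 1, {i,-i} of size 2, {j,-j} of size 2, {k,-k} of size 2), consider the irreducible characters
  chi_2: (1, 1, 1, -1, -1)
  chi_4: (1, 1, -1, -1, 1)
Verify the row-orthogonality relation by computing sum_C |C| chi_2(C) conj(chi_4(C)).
Sum = 0; so <chi_2, chi_4> = 0 (distinct irreducibles are orthogonal).

Why: Compute term by term over conjugacy classes (|C| * chi_2(C) * conj(chi_4(C))):
  1*(1)*conj(1) + 1*(1)*conj(1) + 2*(1)*conj(-1) + 2*(-1)*conj(-1) + 2*(-1)*conj(1)
  = (1) + (1) + (-2) + (2) + (-2)
  = 0.
Dividing by |G| = 8 gives 0/8 = 0, matching the row-orthogonality relation <chi_2, chi_4> = [chi_2 = chi_4].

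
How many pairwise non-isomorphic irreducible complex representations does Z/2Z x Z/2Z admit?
4

The number of irreducible complex representations of a finite group equals its number of conjugacy classes. Z/2Z x Z/2Z is abelian of order 4, so every element is its own conjugacy class: 4 classes, so Z/2Z x Z/2Z (order 4) has exactly 4 irreducible complex representations.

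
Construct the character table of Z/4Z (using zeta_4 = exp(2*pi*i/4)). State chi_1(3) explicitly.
Character table of Z/4Z (irreps indexed chi_0,...,chi_3 with chi_k(m) = zeta_4^(k*m), zeta_4 = exp(2*pi*i/4)):
  irrep \ class  {0} (size 1)  {1} (size 1)  {2} (size 1)  {3} (size 1)
  chi_0          1             1             1             1           
  chi_1          1             I             -1            -I          
  chi_2          1             -1            1             -1          
  chi_3          1             -I            -1            I           

Spot check: chi_1(3) = zeta_4^(1*3) = zeta_4^3 = -I.

Proof sketch: Z/4Z is abelian, so all 4 irreducible complex representations are 1-dimensional. They are given by chi_k(m) = zeta_4^(k*m) for k = 0,...,3. Row orthogonality: sum_m chi_k(m) conj(chi_l(m)) = 4 * [k = l].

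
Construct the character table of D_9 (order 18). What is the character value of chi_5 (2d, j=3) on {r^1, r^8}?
Conjugacy classes: {e} of size 1, {r^1, r^8} of size 2, {r^2, r^7} of size 2, {r^3, r^6} of size 2, {r^4, r^5} of size 2, {s, sr, ..., sr^8} of size 9.
Character table:
  irrep \ class              {e} (size 1)  {r^1, r^8} (size 2)  {r^2, r^7} (size 2)  {r^3, r^6} (size 2)  {r^4, r^5} (size 2)  {s, sr, ..., sr^8} (size 9)
  chi_1 (triv)               1             1                    1                    1                    1                    1                          
  chi_2 (sign: r->1, s->-1)  1             1                    1                    1                    1                    -1                         
  chi_3 (2d, j=1)            2             2*cos(2*pi/9)        2*cos(4*pi/9)        -1                   -2*cos(pi/9)         0                          
  chi_4 (2d, j=2)            2             2*cos(4*pi/9)        -2*cos(pi/9)         -1                   2*cos(2*pi/9)        0                          
  chi_5 (2d, j=3)            2             -1                   -1                   2                    -1                   0                          
  chi_6 (2d, j=4)            2             -2*cos(pi/9)         2*cos(2*pi/9)        -1                   2*cos(4*pi/9)        0                          

Spot check: chi_5 (2d, j=3) on {r^1, r^8} = -1.

Explanation: D_9 has order 2*9 = 18 with 6 conjugacy classes, hence 6 irreducibles. Sum of squared dims 1 + 1 + 4 + 4 + 4 + 4 = 18 = |G|. Linear characters come from the abelianisation; the 2-dimensional irreps have character r^k -> 2*cos(2*pi*j*k/9), reflections -> 0.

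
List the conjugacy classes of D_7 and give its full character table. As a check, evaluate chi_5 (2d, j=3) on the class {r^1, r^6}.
Conjugacy classes: {e} of size 1, {r^1, r^6} of size 2, {r^2, r^5} of size 2, {r^3, r^4} of size 2, {s, sr, ..., sr^6} of size 7.
Character table:
  irrep \ class              {e} (size 1)  {r^1, r^6} (size 2)  {r^2, r^5} (size 2)  {r^3, r^4} (size 2)  {s, sr, ..., sr^6} (size 7)
  chi_1 (triv)               1             1                    1                    1                    1                          
  chi_2 (sign: r->1, s->-1)  1             1                    1                    1                    -1                         
  chi_3 (2d, j=1)            2             2*cos(2*pi/7)        -2*cos(3*pi/7)       -2*cos(pi/7)         0                          
  chi_4 (2d, j=2)            2             -2*cos(3*pi/7)       -2*cos(pi/7)         2*cos(2*pi/7)        0                          
  chi_5 (2d, j=3)            2             -2*cos(pi/7)         2*cos(2*pi/7)        -2*cos(3*pi/7)       0                          

Spot check: chi_5 (2d, j=3) on {r^1, r^6} = -2*cos(pi/7).

Solution. D_7 has order 2*7 = 14 with 5 conjugacy classes, hence 5 irreducibles. Sum of squared dims 1 + 1 + 4 + 4 + 4 = 14 = |G|. Linear characters come from the abelianisation; the 2-dimensional irreps have character r^k -> 2*cos(2*pi*j*k/7), reflections -> 0.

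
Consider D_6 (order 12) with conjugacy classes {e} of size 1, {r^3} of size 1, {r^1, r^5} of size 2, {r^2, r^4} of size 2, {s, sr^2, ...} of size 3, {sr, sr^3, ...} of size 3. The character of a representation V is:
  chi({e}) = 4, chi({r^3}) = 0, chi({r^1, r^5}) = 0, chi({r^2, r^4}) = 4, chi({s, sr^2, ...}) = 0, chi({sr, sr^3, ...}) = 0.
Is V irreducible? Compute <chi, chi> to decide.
Not irreducible (reducible): <chi, chi> = 4 > 1.

Details: <chi, chi> = (1/|G|) sum_C |C| * |chi(C)|^2 = (1/12)[1*|4|^2 + 1*|0|^2 + 2*|0|^2 + 2*|4|^2 + 3*|0|^2 + 3*|0|^2]
  = (1/12)[(16) + (0) + (0) + (32) + (0) + (0)] = 48/12 = 4.
A character is irreducible iff <chi, chi> = 1, so this representation is reducible.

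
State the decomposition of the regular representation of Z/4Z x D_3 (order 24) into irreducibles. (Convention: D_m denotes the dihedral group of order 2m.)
Each irreducible V_i of dimension d_i appears with multiplicity d_i, i.e. rho_reg = (direct sum over all irreducibles V_i) d_i V_i. The irreducible dimensions for Z/4Z x D_3 are 1, 1, 1, 1, 1, 1, 1, 1, 2, 2, 2, 2: 8 irreducibles of dimension 1, each with multiplicity 1; 4 irreducibles of dimension 2, each with multiplicity 2. Total dimension 8*1*1 + 4*2*2 = 24 = |G|.

Working: General theorem: in the regular representation of a finite group G, each irreducible appears with multiplicity equal to its dimension. Check: dim(rho_reg) = sum d_i^2 = 1 + 1 + 1 + 1 + 1 + 1 + 1 + 1 + 4 + 4 + 4 + 4 = 24 = |G|.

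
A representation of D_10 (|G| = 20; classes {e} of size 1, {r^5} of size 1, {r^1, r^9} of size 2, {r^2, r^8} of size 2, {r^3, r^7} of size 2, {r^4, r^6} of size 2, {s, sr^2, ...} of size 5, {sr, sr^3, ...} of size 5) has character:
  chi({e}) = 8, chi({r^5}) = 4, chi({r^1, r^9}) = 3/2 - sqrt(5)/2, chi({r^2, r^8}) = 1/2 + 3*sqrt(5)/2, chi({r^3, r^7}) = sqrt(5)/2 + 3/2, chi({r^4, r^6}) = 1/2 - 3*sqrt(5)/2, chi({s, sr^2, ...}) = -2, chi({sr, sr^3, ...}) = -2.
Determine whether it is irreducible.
Not irreducible (reducible): <chi, chi> = 9 > 1.

Explanation: <chi, chi> = (1/|G|) sum_C |C| * |chi(C)|^2 = (1/20)[1*|8|^2 + 1*|4|^2 + 2*|3/2 - sqrt(5)/2|^2 + 2*|1/2 + 3*sqrt(5)/2|^2 + 2*|sqrt(5)/2 + 3/2|^2 + 2*|1/2 - 3*sqrt(5)/2|^2 + 5*|-2|^2 + 5*|-2|^2]
  = (1/20)[(64) + (16) + (7 - 3*sqrt(5)) + (3*sqrt(5) + 23) + (3*sqrt(5) + 7) + (23 - 3*sqrt(5)) + (20) + (20)] = 180/20 = 9.
A character is irreducible iff <chi, chi> = 1, so this representation is reducible.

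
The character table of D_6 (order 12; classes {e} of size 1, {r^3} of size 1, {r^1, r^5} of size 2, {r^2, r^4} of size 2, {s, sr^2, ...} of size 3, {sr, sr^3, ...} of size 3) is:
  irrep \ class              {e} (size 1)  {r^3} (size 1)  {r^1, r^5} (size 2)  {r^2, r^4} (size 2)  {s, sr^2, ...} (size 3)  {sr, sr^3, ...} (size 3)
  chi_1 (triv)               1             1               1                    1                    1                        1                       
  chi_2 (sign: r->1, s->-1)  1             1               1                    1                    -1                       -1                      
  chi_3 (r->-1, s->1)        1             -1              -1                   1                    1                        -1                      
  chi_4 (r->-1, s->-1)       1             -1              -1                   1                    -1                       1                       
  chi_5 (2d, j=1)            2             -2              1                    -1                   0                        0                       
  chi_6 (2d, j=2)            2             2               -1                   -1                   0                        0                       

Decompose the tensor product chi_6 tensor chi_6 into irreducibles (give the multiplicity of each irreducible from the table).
chi_6 tensor chi_6 = chi_1 + chi_2 + chi_6 (all other irreducibles have multiplicity 0).

Proof sketch: The character of a tensor product is the pointwise product (chi_6 * chi_6)(C) = chi_6(C) * chi_6(C):
  {e}: (2)*(2), {r^3}: (2)*(2), {r^1, r^5}: (-1)*(-1), {r^2, r^4}: (-1)*(-1), {s, sr^2, ...}: (0)*(0), {sr, sr^3, ...}: (0)*(0)
so (chi_6 * chi_6) takes values
  {e} -> 4, {r^3} -> 4, {r^1, r^5} -> 1, {r^2, r^4} -> 1, {s, sr^2, ...} -> 0, {sr, sr^3, ...} -> 0.
Now take the inner product of this character with each irreducible chi from the table, <chi_6*chi_6, chi> = (1/12) sum_C |C| (chi_6*chi_6)(C) conj(chi(C)):
  <chi_6*chi_6, chi_1> = (1/12)[1*(4)*conj(1) + 1*(4)*conj(1) + 2*(1)*conj(1) + 2*(1)*conj(1) + 3*(0)*conj(1) + 3*(0)*conj(1)]
      = (1/12)[(4) + (4) + (2) + (2) + (0) + (0)] = 12/12 = 1
  <chi_6*chi_6, chi_2> = (1/12)[1*(4)*conj(1) + 1*(4)*conj(1) + 2*(1)*conj(1) + 2*(1)*conj(1) + 3*(0)*conj(-1) + 3*(0)*conj(-1)]
      = (1/12)[(4) + (4) + (2) + (2) + (0) + (0)] = 12/12 = 1
  <chi_6*chi_6, chi_3> = (1/12)[1*(4)*conj(1) + 1*(4)*conj(-1) + 2*(1)*conj(-1) + 2*(1)*conj(1) + 3*(0)*conj(1) + 3*(0)*conj(-1)]
      = (1/12)[(4) + (-4) + (-2) + (2) + (0) + (0)] = 0/12 = 0
  <chi_6*chi_6, chi_4> = (1/12)[1*(4)*conj(1) + 1*(4)*conj(-1) + 2*(1)*conj(-1) + 2*(1)*conj(1) + 3*(0)*conj(-1) + 3*(0)*conj(1)]
      = (1/12)[(4) + (-4) + (-2) + (2) + (0) + (0)] = 0/12 = 0
  <chi_6*chi_6, chi_5> = (1/12)[1*(4)*conj(2) + 1*(4)*conj(-2) + 2*(1)*conj(1) + 2*(1)*conj(-1) + 3*(0)*conj(0) + 3*(0)*conj(0)]
      = (1/12)[(8) + (-8) + (2) + (-2) + (0) + (0)] = 0/12 = 0
  <chi_6*chi_6, chi_6> = (1/12)[1*(4)*conj(2) + 1*(4)*conj(2) + 2*(1)*conj(-1) + 2*(1)*conj(-1) + 3*(0)*conj(0) + 3*(0)*conj(0)]
      = (1/12)[(8) + (8) + (-2) + (-2) + (0) + (0)] = 12/12 = 1
Hence the multiplicities are chi_1: 1, chi_2: 1, chi_6: 1. Dimension check: dim(chi_6)*dim(chi_6) = 2*2 = 4 and sum (mult * dim) = 1*1 + 1*1 + 1*2 = 4.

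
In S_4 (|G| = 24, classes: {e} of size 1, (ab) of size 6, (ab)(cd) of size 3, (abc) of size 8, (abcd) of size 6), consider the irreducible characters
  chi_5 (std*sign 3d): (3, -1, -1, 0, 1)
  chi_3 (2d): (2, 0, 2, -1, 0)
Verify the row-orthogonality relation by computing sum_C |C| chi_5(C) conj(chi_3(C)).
Sum = 0; so <chi_5, chi_3> = 0 (distinct irreducibles are orthogonal).

Argument: Compute term by term over conjugacy classes (|C| * chi_5(C) * conj(chi_3(C))):
  1*(3)*conj(2) + 6*(-1)*conj(0) + 3*(-1)*conj(2) + 8*(0)*conj(-1) + 6*(1)*conj(0)
  = (6) + (0) + (-6) + (0) + (0)
  = 0.
Dividing by |G| = 24 gives 0/24 = 0, matching the row-orthogonality relation <chi_5, chi_3> = [chi_5 = chi_3].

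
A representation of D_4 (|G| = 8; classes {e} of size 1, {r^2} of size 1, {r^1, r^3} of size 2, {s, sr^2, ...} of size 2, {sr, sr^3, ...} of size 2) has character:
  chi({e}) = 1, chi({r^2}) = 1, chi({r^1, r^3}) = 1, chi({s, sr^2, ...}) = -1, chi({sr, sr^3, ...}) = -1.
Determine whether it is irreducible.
Irreducible: <chi, chi> = 1.

Why: <chi, chi> = (1/|G|) sum_C |C| * |chi(C)|^2 = (1/8)[1*|1|^2 + 1*|1|^2 + 2*|1|^2 + 2*|-1|^2 + 2*|-1|^2]
  = (1/8)[(1) + (1) + (2) + (2) + (2)] = 8/8 = 1.
A character is irreducible iff <chi, chi> = 1, so this representation is irreducible.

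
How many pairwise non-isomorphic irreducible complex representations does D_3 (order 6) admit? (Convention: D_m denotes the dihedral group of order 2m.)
3

Explanation: The number of irreducible complex representations of a finite group equals its number of conjugacy classes. D_3 has 3 conjugacy classes ((n+3)/2 for n odd), so D_3 (order 6) has exactly 3 irreducible complex representations.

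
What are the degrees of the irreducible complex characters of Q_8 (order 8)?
Dimensions: 1, 1, 1, 1, 2

Details: There are 5 irreducibles (= number of conjugacy classes). Their dimensions d_i satisfy sum d_i^2 = |G| = 8: 1 + 1 + 1 + 1 + 4 = 8.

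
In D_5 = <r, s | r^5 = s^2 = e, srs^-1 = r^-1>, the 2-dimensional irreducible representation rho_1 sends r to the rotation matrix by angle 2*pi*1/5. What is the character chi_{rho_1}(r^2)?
chi_{rho_1}(r^2) = 2*cos(2*pi*1*2/5) = -sqrt(5)/2 - 1/2

Argument: rho_1(r^2) is rotation by angle 2*pi*1*2/5, whose trace is 2*cos(2*pi*1*2/5) = -sqrt(5)/2 - 1/2.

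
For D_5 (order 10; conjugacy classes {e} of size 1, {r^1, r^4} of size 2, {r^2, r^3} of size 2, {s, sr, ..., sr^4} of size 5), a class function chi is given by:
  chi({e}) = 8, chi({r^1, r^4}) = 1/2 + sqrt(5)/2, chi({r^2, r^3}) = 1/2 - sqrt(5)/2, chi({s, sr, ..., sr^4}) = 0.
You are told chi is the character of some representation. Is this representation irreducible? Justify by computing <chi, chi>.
Not irreducible (reducible): <chi, chi> = 7 > 1.

Working: <chi, chi> = (1/|G|) sum_C |C| * |chi(C)|^2 = (1/10)[1*|8|^2 + 2*|1/2 + sqrt(5)/2|^2 + 2*|1/2 - sqrt(5)/2|^2 + 5*|0|^2]
  = (1/10)[(64) + (sqrt(5) + 3) + (3 - sqrt(5)) + (0)] = 70/10 = 7.
A character is irreducible iff <chi, chi> = 1, so this representation is reducible.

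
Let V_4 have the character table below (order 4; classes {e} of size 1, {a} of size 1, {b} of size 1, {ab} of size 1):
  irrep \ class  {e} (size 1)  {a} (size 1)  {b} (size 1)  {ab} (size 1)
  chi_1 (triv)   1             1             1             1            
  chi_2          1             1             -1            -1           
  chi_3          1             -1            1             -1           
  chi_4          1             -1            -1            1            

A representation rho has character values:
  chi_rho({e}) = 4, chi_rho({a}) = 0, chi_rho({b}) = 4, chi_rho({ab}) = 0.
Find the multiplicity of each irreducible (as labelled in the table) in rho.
Multiplicities: chi_1: 2, chi_2: 0, chi_3: 2, chi_4: 0.

Details: Use <chi_rho, chi> = (1/|G|) sum_C |C| * chi_rho(C) * conj(chi(C)) with |G| = 4 for each irreducible chi in the table:
  <chi_rho, chi_1> = (1/4)[1*(4)*conj(1) + 1*(0)*conj(1) + 1*(4)*conj(1) + 1*(0)*conj(1)]
      = (1/4)[(4) + (0) + (4) + (0)] = 8/4 = 2
  <chi_rho, chi_2> = (1/4)[1*(4)*conj(1) + 1*(0)*conj(1) + 1*(4)*conj(-1) + 1*(0)*conj(-1)]
      = (1/4)[(4) + (0) + (-4) + (0)] = 0/4 = 0
  <chi_rho, chi_3> = (1/4)[1*(4)*conj(1) + 1*(0)*conj(-1) + 1*(4)*conj(1) + 1*(0)*conj(-1)]
      = (1/4)[(4) + (0) + (4) + (0)] = 8/4 = 2
  <chi_rho, chi_4> = (1/4)[1*(4)*conj(1) + 1*(0)*conj(-1) + 1*(4)*conj(-1) + 1*(0)*conj(1)]
      = (1/4)[(4) + (0) + (-4) + (0)] = 0/4 = 0
Dimension check: dim(rho) = sum (mult * dim) = 2*1 + 0*1 + 2*1 + 0*1 = 4 = chi_rho(e) = 4.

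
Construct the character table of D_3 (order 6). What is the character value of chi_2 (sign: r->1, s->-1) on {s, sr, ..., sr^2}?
Conjugacy classes: {e} of size 1, {r^1, r^2} of size 2, {s, sr, ..., sr^2} of size 3.
Character table:
  irrep \ class              {e} (size 1)  {r^1, r^2} (size 2)  {s, sr, ..., sr^2} (size 3)
  chi_1 (triv)               1             1                    1                          
  chi_2 (sign: r->1, s->-1)  1             1                    -1                         
  chi_3 (2d, j=1)            2             -1                   0                          

Spot check: chi_2 (sign: r->1, s->-1) on {s, sr, ..., sr^2} = -1.

Reasoning: D_3 has order 2*3 = 6 with 3 conjugacy classes, hence 3 irreducibles. Sum of squared dims 1 + 1 + 4 = 6 = |G|. Linear characters come from the abelianisation; the 2-dimensional irreps have character r^k -> 2*cos(2*pi*j*k/3), reflections -> 0.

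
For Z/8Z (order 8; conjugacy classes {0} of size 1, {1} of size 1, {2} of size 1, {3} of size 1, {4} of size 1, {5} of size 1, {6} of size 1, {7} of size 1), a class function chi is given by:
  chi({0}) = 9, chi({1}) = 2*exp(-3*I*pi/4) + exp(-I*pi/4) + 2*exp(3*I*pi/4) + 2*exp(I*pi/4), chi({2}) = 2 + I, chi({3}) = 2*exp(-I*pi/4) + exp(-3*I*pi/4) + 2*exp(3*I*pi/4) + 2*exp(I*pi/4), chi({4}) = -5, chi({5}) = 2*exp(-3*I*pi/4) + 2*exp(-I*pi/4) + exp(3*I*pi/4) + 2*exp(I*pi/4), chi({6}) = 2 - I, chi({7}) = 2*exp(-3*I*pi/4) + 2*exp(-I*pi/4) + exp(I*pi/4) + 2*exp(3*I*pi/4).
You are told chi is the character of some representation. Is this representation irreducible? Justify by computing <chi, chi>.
Not irreducible (reducible): <chi, chi> = 15 > 1.

Working: <chi, chi> = (1/|G|) sum_C |C| * |chi(C)|^2 = (1/8)[1*|9|^2 + 1*|2*exp(-3*I*pi/4) + exp(-I*pi/4) + 2*exp(3*I*pi/4) + 2*exp(I*pi/4)|^2 + 1*|2 + I|^2 + 1*|2*exp(-I*pi/4) + exp(-3*I*pi/4) + 2*exp(3*I*pi/4) + 2*exp(I*pi/4)|^2 + 1*|-5|^2 + 1*|2*exp(-3*I*pi/4) + 2*exp(-I*pi/4) + exp(3*I*pi/4) + 2*exp(I*pi/4)|^2 + 1*|2 - I|^2 + 1*|2*exp(-3*I*pi/4) + 2*exp(-I*pi/4) + exp(I*pi/4) + 2*exp(3*I*pi/4)|^2]
  = (1/8)[(81) + (1) + (5) + (1) + (25) + (1) + (5) + (1)] = 120/8 = 15.
(Exp terms are combined using exp(i*s)*conj(exp(i*t)) = exp(i*(s-t)), and sums of them are collapsed using the identity that for every m > 1 the m distinct m-th roots of unity sum to 0, e.g. 1 + exp(2*I*pi/3) + exp(-2*I*pi/3) = 0.)
A character is irreducible iff <chi, chi> = 1, so this representation is reducible.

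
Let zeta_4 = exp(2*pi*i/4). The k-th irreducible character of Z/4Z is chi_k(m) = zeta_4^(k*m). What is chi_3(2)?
chi_3(2) = zeta_4^6 = -1

Explanation: chi_3(2) = zeta_4^(3*2) = zeta_4^6. Since zeta_4^4 = 1, this equals zeta_4^2 = exp(2*pi*i*2/4) = -1.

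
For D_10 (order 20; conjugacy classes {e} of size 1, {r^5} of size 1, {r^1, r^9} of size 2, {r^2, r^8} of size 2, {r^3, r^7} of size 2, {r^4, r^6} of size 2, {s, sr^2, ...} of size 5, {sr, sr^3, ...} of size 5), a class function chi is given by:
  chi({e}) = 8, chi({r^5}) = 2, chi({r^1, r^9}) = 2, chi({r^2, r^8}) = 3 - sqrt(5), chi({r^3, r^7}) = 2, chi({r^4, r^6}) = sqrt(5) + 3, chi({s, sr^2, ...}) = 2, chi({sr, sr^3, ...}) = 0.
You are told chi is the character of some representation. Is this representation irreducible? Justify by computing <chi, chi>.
Not irreducible (reducible): <chi, chi> = 8 > 1.

Derivation: <chi, chi> = (1/|G|) sum_C |C| * |chi(C)|^2 = (1/20)[1*|8|^2 + 1*|2|^2 + 2*|2|^2 + 2*|3 - sqrt(5)|^2 + 2*|2|^2 + 2*|sqrt(5) + 3|^2 + 5*|2|^2 + 5*|0|^2]
  = (1/20)[(64) + (4) + (8) + (28 - 12*sqrt(5)) + (8) + (12*sqrt(5) + 28) + (20) + (0)] = 160/20 = 8.
A character is irreducible iff <chi, chi> = 1, so this representation is reducible.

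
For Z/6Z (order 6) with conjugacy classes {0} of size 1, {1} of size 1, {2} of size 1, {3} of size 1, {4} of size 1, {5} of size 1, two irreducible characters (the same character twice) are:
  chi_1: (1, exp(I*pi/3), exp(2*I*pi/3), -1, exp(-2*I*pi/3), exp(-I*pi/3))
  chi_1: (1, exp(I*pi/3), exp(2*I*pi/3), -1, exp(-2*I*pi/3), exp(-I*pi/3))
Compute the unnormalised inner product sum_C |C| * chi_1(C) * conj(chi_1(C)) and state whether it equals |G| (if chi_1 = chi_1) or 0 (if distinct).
Sum = 6 = |G| = 6; so <chi_1, chi_1> = 1 (norm-1 confirms irreducibility).

Working: Compute term by term over conjugacy classes (|C| * chi_1(C) * conj(chi_1(C))):
  1*(1)*conj(1) + 1*(exp(I*pi/3))*conj(exp(I*pi/3)) + 1*(exp(2*I*pi/3))*conj(exp(2*I*pi/3)) + 1*(-1)*conj(-1) + 1*(exp(-2*I*pi/3))*conj(exp(-2*I*pi/3)) + 1*(exp(-I*pi/3))*conj(exp(-I*pi/3))
  = (1) + (1) + (1) + (1) + (1) + (1)
  = 6.
(Exp terms are combined using exp(i*s)*conj(exp(i*t)) = exp(i*(s-t)), and sums of them are collapsed using the identity that for every m > 1 the m distinct m-th roots of unity sum to 0, e.g. 1 + exp(2*I*pi/3) + exp(-2*I*pi/3) = 0.)
Dividing by |G| = 6 gives 6/6 = 1, matching the row-orthogonality relation <chi_1, chi_1> = [chi_1 = chi_1].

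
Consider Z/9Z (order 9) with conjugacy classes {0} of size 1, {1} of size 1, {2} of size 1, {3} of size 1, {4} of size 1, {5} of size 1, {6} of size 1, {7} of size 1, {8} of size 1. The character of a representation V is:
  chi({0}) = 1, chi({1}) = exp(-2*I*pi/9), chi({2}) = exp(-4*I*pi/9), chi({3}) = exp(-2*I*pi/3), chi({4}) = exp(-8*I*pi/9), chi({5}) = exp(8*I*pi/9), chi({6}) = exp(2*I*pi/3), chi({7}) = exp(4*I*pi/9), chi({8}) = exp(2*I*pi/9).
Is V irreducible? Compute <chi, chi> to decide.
Irreducible: <chi, chi> = 1.

Why: <chi, chi> = (1/|G|) sum_C |C| * |chi(C)|^2 = (1/9)[1*|1|^2 + 1*|exp(-2*I*pi/9)|^2 + 1*|exp(-4*I*pi/9)|^2 + 1*|exp(-2*I*pi/3)|^2 + 1*|exp(-8*I*pi/9)|^2 + 1*|exp(8*I*pi/9)|^2 + 1*|exp(2*I*pi/3)|^2 + 1*|exp(4*I*pi/9)|^2 + 1*|exp(2*I*pi/9)|^2]
  = (1/9)[(1) + (1) + (1) + (1) + (1) + (1) + (1) + (1) + (1)] = 9/9 = 1.
(Exp terms are combined using exp(i*s)*conj(exp(i*t)) = exp(i*(s-t)), and sums of them are collapsed using the identity that for every m > 1 the m distinct m-th roots of unity sum to 0, e.g. 1 + exp(2*I*pi/3) + exp(-2*I*pi/3) = 0.)
A character is irreducible iff <chi, chi> = 1, so this representation is irreducible.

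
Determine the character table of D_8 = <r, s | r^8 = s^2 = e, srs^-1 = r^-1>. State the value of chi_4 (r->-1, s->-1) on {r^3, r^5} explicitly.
Conjugacy classes: {e} of size 1, {r^4} of size 1, {r^1, r^7} of size 2, {r^2, r^6} of size 2, {r^3, r^5} of size 2, {s, sr^2, ...} of size 4, {sr, sr^3, ...} of size 4.
Character table:
  irrep \ class              {e} (size 1)  {r^4} (size 1)  {r^1, r^7} (size 2)  {r^2, r^6} (size 2)  {r^3, r^5} (size 2)  {s, sr^2, ...} (size 4)  {sr, sr^3, ...} (size 4)
  chi_1 (triv)               1             1               1                    1                    1                    1                        1                       
  chi_2 (sign: r->1, s->-1)  1             1               1                    1                    1                    -1                       -1                      
  chi_3 (r->-1, s->1)        1             1               -1                   1                    -1                   1                        -1                      
  chi_4 (r->-1, s->-1)       1             1               -1                   1                    -1                   -1                       1                       
  chi_5 (2d, j=1)            2             -2              sqrt(2)              0                    -sqrt(2)             0                        0                       
  chi_6 (2d, j=2)            2             2               0                    -2                   0                    0                        0                       
  chi_7 (2d, j=3)            2             -2              -sqrt(2)             0                    sqrt(2)              0                        0                       

Spot check: chi_4 (r->-1, s->-1) on {r^3, r^5} = -1.

Explanation: D_8 has order 2*8 = 16 with 7 conjugacy classes, hence 7 irreducibles. Sum of squared dims 1 + 1 + 1 + 1 + 4 + 4 + 4 = 16 = |G|. Linear characters come from the abelianisation; the 2-dimensional irreps have character r^k -> 2*cos(2*pi*j*k/8), reflections -> 0.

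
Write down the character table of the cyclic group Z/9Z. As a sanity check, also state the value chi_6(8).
Character table of Z/9Z (irreps indexed chi_0,...,chi_8 with chi_k(m) = zeta_9^(k*m), zeta_9 = exp(2*pi*i/9)):
  irrep \ class  {0} (size 1)  {1} (size 1)    {2} (size 1)    {3} (size 1)    {4} (size 1)    {5} (size 1)    {6} (size 1)    {7} (size 1)    {8} (size 1)  
  chi_0          1             1               1               1               1               1               1               1               1             
  chi_1          1             exp(2*I*pi/9)   exp(4*I*pi/9)   exp(2*I*pi/3)   exp(8*I*pi/9)   exp(-8*I*pi/9)  exp(-2*I*pi/3)  exp(-4*I*pi/9)  exp(-2*I*pi/9)
  chi_2          1             exp(4*I*pi/9)   exp(8*I*pi/9)   exp(-2*I*pi/3)  exp(-2*I*pi/9)  exp(2*I*pi/9)   exp(2*I*pi/3)   exp(-8*I*pi/9)  exp(-4*I*pi/9)
  chi_3          1             exp(2*I*pi/3)   exp(-2*I*pi/3)  1               exp(2*I*pi/3)   exp(-2*I*pi/3)  1               exp(2*I*pi/3)   exp(-2*I*pi/3)
  chi_4          1             exp(8*I*pi/9)   exp(-2*I*pi/9)  exp(2*I*pi/3)   exp(-4*I*pi/9)  exp(4*I*pi/9)   exp(-2*I*pi/3)  exp(2*I*pi/9)   exp(-8*I*pi/9)
  chi_5          1             exp(-8*I*pi/9)  exp(2*I*pi/9)   exp(-2*I*pi/3)  exp(4*I*pi/9)   exp(-4*I*pi/9)  exp(2*I*pi/3)   exp(-2*I*pi/9)  exp(8*I*pi/9) 
  chi_6          1             exp(-2*I*pi/3)  exp(2*I*pi/3)   1               exp(-2*I*pi/3)  exp(2*I*pi/3)   1               exp(-2*I*pi/3)  exp(2*I*pi/3) 
  chi_7          1             exp(-4*I*pi/9)  exp(-8*I*pi/9)  exp(2*I*pi/3)   exp(2*I*pi/9)   exp(-2*I*pi/9)  exp(-2*I*pi/3)  exp(8*I*pi/9)   exp(4*I*pi/9) 
  chi_8          1             exp(-2*I*pi/9)  exp(-4*I*pi/9)  exp(-2*I*pi/3)  exp(-8*I*pi/9)  exp(8*I*pi/9)   exp(2*I*pi/3)   exp(4*I*pi/9)   exp(2*I*pi/9) 

Spot check: chi_6(8) = zeta_9^(6*8) = zeta_9^48 = exp(2*I*pi/3).

Derivation: Z/9Z is abelian, so all 9 irreducible complex representations are 1-dimensional. They are given by chi_k(m) = zeta_9^(k*m) for k = 0,...,8. Row orthogonality: sum_m chi_k(m) conj(chi_l(m)) = 9 * [k = l].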